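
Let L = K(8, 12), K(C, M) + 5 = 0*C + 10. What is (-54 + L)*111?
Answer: -5439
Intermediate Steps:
K(C, M) = 5 (K(C, M) = -5 + (0*C + 10) = -5 + (0 + 10) = -5 + 10 = 5)
L = 5
(-54 + L)*111 = (-54 + 5)*111 = -49*111 = -5439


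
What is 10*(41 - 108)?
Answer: -670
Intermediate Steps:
10*(41 - 108) = 10*(-67) = -670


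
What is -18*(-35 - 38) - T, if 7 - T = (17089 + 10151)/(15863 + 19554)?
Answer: 46317259/35417 ≈ 1307.8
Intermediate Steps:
T = 220679/35417 (T = 7 - (17089 + 10151)/(15863 + 19554) = 7 - 27240/35417 = 220679/35417 ≈ 6.2309)
-18*(-35 - 38) - T = -18*(-35 - 38) - 1*220679/35417 = -18*(-73) - 220679/35417 = 1314 - 220679/35417 = 46317259/35417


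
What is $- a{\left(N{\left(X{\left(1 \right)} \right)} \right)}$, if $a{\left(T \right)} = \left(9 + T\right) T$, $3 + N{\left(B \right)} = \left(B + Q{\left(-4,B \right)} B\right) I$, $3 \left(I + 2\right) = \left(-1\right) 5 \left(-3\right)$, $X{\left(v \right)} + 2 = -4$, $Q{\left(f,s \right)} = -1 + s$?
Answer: $-11970$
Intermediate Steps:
$X{\left(v \right)} = -6$ ($X{\left(v \right)} = -2 - 4 = -6$)
$I = 3$ ($I = -2 + \frac{\left(-1\right) 5 \left(-3\right)}{3} = -2 + \frac{\left(-5\right) \left(-3\right)}{3} = -2 + \frac{1}{3} \cdot 15 = -2 + 5 = 3$)
$N{\left(B \right)} = -3 + 3 B + 3 B \left(-1 + B\right)$ ($N{\left(B \right)} = -3 + \left(B + \left(-1 + B\right) B\right) 3 = -3 + \left(B + B \left(-1 + B\right)\right) 3 = -3 + \left(3 B + 3 B \left(-1 + B\right)\right) = -3 + 3 B + 3 B \left(-1 + B\right)$)
$a{\left(T \right)} = T \left(9 + T\right)$
$- a{\left(N{\left(X{\left(1 \right)} \right)} \right)} = - \left(-3 + 3 \left(-6\right)^{2}\right) \left(9 - \left(3 - 3 \left(-6\right)^{2}\right)\right) = - \left(-3 + 3 \cdot 36\right) \left(9 + \left(-3 + 3 \cdot 36\right)\right) = - \left(-3 + 108\right) \left(9 + \left(-3 + 108\right)\right) = - 105 \left(9 + 105\right) = - 105 \cdot 114 = \left(-1\right) 11970 = -11970$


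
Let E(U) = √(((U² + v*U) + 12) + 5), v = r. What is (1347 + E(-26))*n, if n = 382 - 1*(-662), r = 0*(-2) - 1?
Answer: 1406268 + 1044*√719 ≈ 1.4343e+6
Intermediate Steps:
r = -1 (r = 0 - 1 = -1)
v = -1
n = 1044 (n = 382 + 662 = 1044)
E(U) = √(17 + U² - U) (E(U) = √(((U² - U) + 12) + 5) = √((12 + U² - U) + 5) = √(17 + U² - U))
(1347 + E(-26))*n = (1347 + √(17 + (-26)² - 1*(-26)))*1044 = (1347 + √(17 + 676 + 26))*1044 = (1347 + √719)*1044 = 1406268 + 1044*√719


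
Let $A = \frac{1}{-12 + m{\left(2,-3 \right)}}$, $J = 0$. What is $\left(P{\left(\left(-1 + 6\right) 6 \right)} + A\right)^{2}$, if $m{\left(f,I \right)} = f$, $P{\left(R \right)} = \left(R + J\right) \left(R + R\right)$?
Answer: $\frac{323964001}{100} \approx 3.2396 \cdot 10^{6}$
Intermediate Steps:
$P{\left(R \right)} = 2 R^{2}$ ($P{\left(R \right)} = \left(R + 0\right) \left(R + R\right) = R 2 R = 2 R^{2}$)
$A = - \frac{1}{10}$ ($A = \frac{1}{-12 + 2} = \frac{1}{-10} = - \frac{1}{10} \approx -0.1$)
$\left(P{\left(\left(-1 + 6\right) 6 \right)} + A\right)^{2} = \left(2 \left(\left(-1 + 6\right) 6\right)^{2} - \frac{1}{10}\right)^{2} = \left(2 \left(5 \cdot 6\right)^{2} - \frac{1}{10}\right)^{2} = \left(2 \cdot 30^{2} - \frac{1}{10}\right)^{2} = \left(2 \cdot 900 - \frac{1}{10}\right)^{2} = \left(1800 - \frac{1}{10}\right)^{2} = \left(\frac{17999}{10}\right)^{2} = \frac{323964001}{100}$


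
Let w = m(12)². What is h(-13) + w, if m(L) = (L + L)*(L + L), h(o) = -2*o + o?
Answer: 331789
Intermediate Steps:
h(o) = -o
m(L) = 4*L² (m(L) = (2*L)*(2*L) = 4*L²)
w = 331776 (w = (4*12²)² = (4*144)² = 576² = 331776)
h(-13) + w = -1*(-13) + 331776 = 13 + 331776 = 331789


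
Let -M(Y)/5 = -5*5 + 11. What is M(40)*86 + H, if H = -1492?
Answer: 4528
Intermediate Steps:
M(Y) = 70 (M(Y) = -5*(-5*5 + 11) = -5*(-25 + 11) = -5*(-14) = 70)
M(40)*86 + H = 70*86 - 1492 = 6020 - 1492 = 4528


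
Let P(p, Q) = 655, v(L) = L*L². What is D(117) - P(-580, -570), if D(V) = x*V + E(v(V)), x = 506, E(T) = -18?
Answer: 58529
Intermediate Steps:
v(L) = L³
D(V) = -18 + 506*V (D(V) = 506*V - 18 = -18 + 506*V)
D(117) - P(-580, -570) = (-18 + 506*117) - 1*655 = (-18 + 59202) - 655 = 59184 - 655 = 58529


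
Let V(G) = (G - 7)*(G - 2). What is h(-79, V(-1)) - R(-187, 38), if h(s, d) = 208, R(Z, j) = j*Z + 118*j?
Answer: 2830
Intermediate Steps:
V(G) = (-7 + G)*(-2 + G)
R(Z, j) = 118*j + Z*j (R(Z, j) = Z*j + 118*j = 118*j + Z*j)
h(-79, V(-1)) - R(-187, 38) = 208 - 38*(118 - 187) = 208 - 38*(-69) = 208 - 1*(-2622) = 208 + 2622 = 2830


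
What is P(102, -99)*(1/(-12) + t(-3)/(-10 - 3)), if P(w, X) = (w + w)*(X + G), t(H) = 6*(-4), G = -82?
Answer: -846175/13 ≈ -65090.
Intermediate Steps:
t(H) = -24
P(w, X) = 2*w*(-82 + X) (P(w, X) = (w + w)*(X - 82) = (2*w)*(-82 + X) = 2*w*(-82 + X))
P(102, -99)*(1/(-12) + t(-3)/(-10 - 3)) = (2*102*(-82 - 99))*(1/(-12) - 24/(-10 - 3)) = (2*102*(-181))*(1*(-1/12) - 24/(-13)) = -36924*(-1/12 - 24*(-1/13)) = -36924*(-1/12 + 24/13) = -36924*275/156 = -846175/13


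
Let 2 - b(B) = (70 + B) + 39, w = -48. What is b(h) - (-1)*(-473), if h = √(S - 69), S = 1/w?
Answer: -580 - I*√9939/12 ≈ -580.0 - 8.3079*I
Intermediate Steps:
S = -1/48 (S = 1/(-48) = -1/48 ≈ -0.020833)
h = I*√9939/12 (h = √(-1/48 - 69) = √(-3313/48) = I*√9939/12 ≈ 8.3079*I)
b(B) = -107 - B (b(B) = 2 - ((70 + B) + 39) = 2 - (109 + B) = 2 + (-109 - B) = -107 - B)
b(h) - (-1)*(-473) = (-107 - I*√9939/12) - (-1)*(-473) = (-107 - I*√9939/12) - 1*473 = (-107 - I*√9939/12) - 473 = -580 - I*√9939/12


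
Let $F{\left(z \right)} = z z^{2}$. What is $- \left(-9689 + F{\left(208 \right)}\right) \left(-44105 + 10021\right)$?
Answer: $306388676732$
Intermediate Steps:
$F{\left(z \right)} = z^{3}$
$- \left(-9689 + F{\left(208 \right)}\right) \left(-44105 + 10021\right) = - \left(-9689 + 208^{3}\right) \left(-44105 + 10021\right) = - \left(-9689 + 8998912\right) \left(-34084\right) = - 8989223 \left(-34084\right) = \left(-1\right) \left(-306388676732\right) = 306388676732$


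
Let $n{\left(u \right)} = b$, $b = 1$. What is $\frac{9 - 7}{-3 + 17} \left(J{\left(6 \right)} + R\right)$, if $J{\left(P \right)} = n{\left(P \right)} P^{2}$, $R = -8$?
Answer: $4$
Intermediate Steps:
$n{\left(u \right)} = 1$
$J{\left(P \right)} = P^{2}$ ($J{\left(P \right)} = 1 P^{2} = P^{2}$)
$\frac{9 - 7}{-3 + 17} \left(J{\left(6 \right)} + R\right) = \frac{9 - 7}{-3 + 17} \left(6^{2} - 8\right) = \frac{2}{14} \left(36 - 8\right) = 2 \cdot \frac{1}{14} \cdot 28 = \frac{1}{7} \cdot 28 = 4$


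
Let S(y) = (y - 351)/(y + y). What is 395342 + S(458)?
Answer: 362133379/916 ≈ 3.9534e+5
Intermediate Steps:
S(y) = (-351 + y)/(2*y) (S(y) = (-351 + y)/((2*y)) = (-351 + y)*(1/(2*y)) = (-351 + y)/(2*y))
395342 + S(458) = 395342 + (½)*(-351 + 458)/458 = 395342 + (½)*(1/458)*107 = 395342 + 107/916 = 362133379/916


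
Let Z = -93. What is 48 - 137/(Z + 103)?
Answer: 343/10 ≈ 34.300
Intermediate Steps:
48 - 137/(Z + 103) = 48 - 137/(-93 + 103) = 48 - 137/10 = 343/10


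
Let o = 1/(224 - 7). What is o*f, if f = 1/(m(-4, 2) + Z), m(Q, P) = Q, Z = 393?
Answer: 1/84413 ≈ 1.1847e-5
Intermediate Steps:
o = 1/217 ≈ 0.0046083
f = 1/389 (f = 1/(-4 + 393) = 1/389 ≈ 0.0025707)
o*f = (1/217)*(1/389) = 1/84413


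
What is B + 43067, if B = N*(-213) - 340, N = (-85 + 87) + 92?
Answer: 22705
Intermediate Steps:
N = 94 (N = 2 + 92 = 94)
B = -20362 (B = 94*(-213) - 340 = -20022 - 340 = -20362)
B + 43067 = -20362 + 43067 = 22705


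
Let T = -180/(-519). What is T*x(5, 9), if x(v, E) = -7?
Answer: -420/173 ≈ -2.4277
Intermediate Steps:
T = 60/173 (T = -180*(-1/519) = 60/173 ≈ 0.34682)
T*x(5, 9) = (60/173)*(-7) = -420/173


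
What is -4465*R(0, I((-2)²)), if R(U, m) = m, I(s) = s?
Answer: -17860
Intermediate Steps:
-4465*R(0, I((-2)²)) = -4465*(-2)² = -4465*4 = -17860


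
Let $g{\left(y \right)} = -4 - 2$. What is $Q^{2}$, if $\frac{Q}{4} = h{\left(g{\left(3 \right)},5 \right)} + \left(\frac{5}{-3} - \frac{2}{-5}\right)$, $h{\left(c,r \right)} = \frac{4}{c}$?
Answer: $\frac{13456}{225} \approx 59.804$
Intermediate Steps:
$g{\left(y \right)} = -6$
$Q = - \frac{116}{15}$ ($Q = 4 \left(\frac{4}{-6} + \left(\frac{5}{-3} - \frac{2}{-5}\right)\right) = 4 \left(4 \left(- \frac{1}{6}\right) + \left(5 \left(- \frac{1}{3}\right) - - \frac{2}{5}\right)\right) = 4 \left(- \frac{2}{3} + \left(- \frac{5}{3} + \frac{2}{5}\right)\right) = 4 \left(- \frac{2}{3} - \frac{19}{15}\right) = 4 \left(- \frac{29}{15}\right) = - \frac{116}{15} \approx -7.7333$)
$Q^{2} = \left(- \frac{116}{15}\right)^{2} = \frac{13456}{225}$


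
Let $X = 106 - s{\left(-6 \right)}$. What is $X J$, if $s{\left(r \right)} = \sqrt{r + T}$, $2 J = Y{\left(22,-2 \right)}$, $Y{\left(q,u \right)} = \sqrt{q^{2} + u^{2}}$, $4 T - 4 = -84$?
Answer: $\sqrt{122} \left(106 - i \sqrt{26}\right) \approx 1170.8 - 56.32 i$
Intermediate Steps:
$T = -20$ ($T = 1 + \frac{1}{4} \left(-84\right) = 1 - 21 = -20$)
$J = \sqrt{122}$ ($J = \frac{\sqrt{22^{2} + \left(-2\right)^{2}}}{2} = \frac{\sqrt{484 + 4}}{2} = \frac{\sqrt{488}}{2} = \frac{2 \sqrt{122}}{2} = \sqrt{122} \approx 11.045$)
$s{\left(r \right)} = \sqrt{-20 + r}$ ($s{\left(r \right)} = \sqrt{r - 20} = \sqrt{-20 + r}$)
$X = 106 - i \sqrt{26}$ ($X = 106 - \sqrt{-20 - 6} = 106 - \sqrt{-26} = 106 - i \sqrt{26} \approx 106.0 - 5.099 i$)
$X J = \left(106 - i \sqrt{26}\right) \sqrt{122} = \sqrt{122} \left(106 - i \sqrt{26}\right)$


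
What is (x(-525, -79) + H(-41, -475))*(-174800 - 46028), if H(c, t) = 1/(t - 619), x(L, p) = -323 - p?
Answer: 29473581918/547 ≈ 5.3882e+7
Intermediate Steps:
H(c, t) = 1/(-619 + t)
(x(-525, -79) + H(-41, -475))*(-174800 - 46028) = ((-323 - 1*(-79)) + 1/(-619 - 475))*(-174800 - 46028) = ((-323 + 79) + 1/(-1094))*(-220828) = (-244 - 1/1094)*(-220828) = -266937/1094*(-220828) = 29473581918/547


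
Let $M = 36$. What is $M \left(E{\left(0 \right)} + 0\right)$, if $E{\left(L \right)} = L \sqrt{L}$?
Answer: $0$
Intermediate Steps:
$E{\left(L \right)} = L^{\frac{3}{2}}$
$M \left(E{\left(0 \right)} + 0\right) = 36 \left(0^{\frac{3}{2}} + 0\right) = 36 \left(0 + 0\right) = 36 \cdot 0 = 0$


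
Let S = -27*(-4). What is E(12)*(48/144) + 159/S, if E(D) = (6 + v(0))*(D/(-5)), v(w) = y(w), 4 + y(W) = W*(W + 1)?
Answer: -23/180 ≈ -0.12778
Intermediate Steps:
y(W) = -4 + W*(1 + W) (y(W) = -4 + W*(W + 1) = -4 + W*(1 + W))
S = 108
v(w) = -4 + w + w**2
E(D) = -2*D/5 (E(D) = (6 + (-4 + 0 + 0**2))*(D/(-5)) = (6 + (-4 + 0 + 0))*(D*(-1/5)) = (6 - 4)*(-D/5) = 2*(-D/5) = -2*D/5)
E(12)*(48/144) + 159/S = (-2/5*12)*(48/144) + 159/108 = -1152/(5*144) + 159*(1/108) = -24/5*1/3 + 53/36 = -8/5 + 53/36 = -23/180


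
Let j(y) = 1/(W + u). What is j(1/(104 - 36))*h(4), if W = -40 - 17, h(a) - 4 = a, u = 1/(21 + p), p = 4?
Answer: -25/178 ≈ -0.14045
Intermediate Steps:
u = 1/25 (u = 1/(21 + 4) = 1/25 ≈ 0.040000)
h(a) = 4 + a
W = -57
j(y) = -25/1424 (j(y) = 1/(-57 + 1/25) = 1/(-1424/25) = -25/1424)
j(1/(104 - 36))*h(4) = -25*(4 + 4)/1424 = -25/1424*8 = -25/178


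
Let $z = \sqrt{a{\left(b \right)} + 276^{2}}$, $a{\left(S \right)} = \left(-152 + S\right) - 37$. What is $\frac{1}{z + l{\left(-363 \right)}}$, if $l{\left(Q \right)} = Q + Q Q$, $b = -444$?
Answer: $\frac{43802}{5755820431} - \frac{13 \sqrt{447}}{17267461293} \approx 7.5941 \cdot 10^{-6}$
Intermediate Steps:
$l{\left(Q \right)} = Q + Q^{2}$
$a{\left(S \right)} = -189 + S$
$z = 13 \sqrt{447}$ ($z = \sqrt{\left(-189 - 444\right) + 276^{2}} = \sqrt{-633 + 76176} = \sqrt{75543} = 13 \sqrt{447} \approx 274.85$)
$\frac{1}{z + l{\left(-363 \right)}} = \frac{1}{13 \sqrt{447} - 363 \left(1 - 363\right)} = \frac{1}{13 \sqrt{447} - -131406} = \frac{1}{13 \sqrt{447} + 131406} = \frac{1}{131406 + 13 \sqrt{447}}$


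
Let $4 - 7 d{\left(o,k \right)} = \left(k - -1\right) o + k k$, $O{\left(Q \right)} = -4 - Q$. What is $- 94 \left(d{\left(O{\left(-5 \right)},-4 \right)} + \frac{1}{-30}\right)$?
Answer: $\frac{13019}{105} \approx 123.99$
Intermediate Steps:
$d{\left(o,k \right)} = \frac{4}{7} - \frac{k^{2}}{7} - \frac{o \left(1 + k\right)}{7}$ ($d{\left(o,k \right)} = \frac{4}{7} - \frac{\left(k - -1\right) o + k k}{7} = \frac{4}{7} - \frac{\left(k + 1\right) o + k^{2}}{7} = \frac{4}{7} - \frac{\left(1 + k\right) o + k^{2}}{7} = \frac{4}{7} - \frac{o \left(1 + k\right) + k^{2}}{7} = \frac{4}{7} - \frac{k^{2} + o \left(1 + k\right)}{7} = \frac{4}{7} - \left(\frac{k^{2}}{7} + \frac{o \left(1 + k\right)}{7}\right) = \frac{4}{7} - \frac{k^{2}}{7} - \frac{o \left(1 + k\right)}{7}$)
$- 94 \left(d{\left(O{\left(-5 \right)},-4 \right)} + \frac{1}{-30}\right) = - 94 \left(\left(\frac{4}{7} - \frac{-4 - -5}{7} - \frac{\left(-4\right)^{2}}{7} - - \frac{4 \left(-4 - -5\right)}{7}\right) + \frac{1}{-30}\right) = - 94 \left(\left(\frac{4}{7} - \frac{-4 + 5}{7} - \frac{16}{7} - - \frac{4 \left(-4 + 5\right)}{7}\right) - \frac{1}{30}\right) = - 94 \left(\left(\frac{4}{7} - \frac{1}{7} - \frac{16}{7} - \left(- \frac{4}{7}\right) 1\right) - \frac{1}{30}\right) = - 94 \left(\left(\frac{4}{7} - \frac{1}{7} - \frac{16}{7} + \frac{4}{7}\right) - \frac{1}{30}\right) = - 94 \left(- \frac{9}{7} - \frac{1}{30}\right) = \left(-94\right) \left(- \frac{277}{210}\right) = \frac{13019}{105}$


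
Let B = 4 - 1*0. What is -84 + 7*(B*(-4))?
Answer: -196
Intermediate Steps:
B = 4 (B = 4 + 0 = 4)
-84 + 7*(B*(-4)) = -84 + 7*(4*(-4)) = -84 + 7*(-16) = -84 - 112 = -196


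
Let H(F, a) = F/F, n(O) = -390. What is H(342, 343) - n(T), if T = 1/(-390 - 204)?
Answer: 391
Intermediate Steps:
T = -1/594 (T = 1/(-594) = -1/594 ≈ -0.0016835)
H(F, a) = 1
H(342, 343) - n(T) = 1 - 1*(-390) = 1 + 390 = 391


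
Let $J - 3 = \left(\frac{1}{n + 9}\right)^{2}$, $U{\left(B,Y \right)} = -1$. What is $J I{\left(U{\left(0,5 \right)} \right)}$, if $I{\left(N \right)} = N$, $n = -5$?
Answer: $- \frac{49}{16} \approx -3.0625$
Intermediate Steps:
$J = \frac{49}{16}$ ($J = 3 + \left(\frac{1}{-5 + 9}\right)^{2} = 3 + \left(\frac{1}{4}\right)^{2} = 3 + \frac{1}{16} = \frac{49}{16} \approx 3.0625$)
$J I{\left(U{\left(0,5 \right)} \right)} = \frac{49}{16} \left(-1\right) = - \frac{49}{16}$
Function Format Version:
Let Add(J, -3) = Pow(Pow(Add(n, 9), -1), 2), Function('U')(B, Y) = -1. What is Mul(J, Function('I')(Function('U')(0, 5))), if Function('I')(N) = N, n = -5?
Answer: Rational(-49, 16) ≈ -3.0625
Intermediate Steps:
J = Rational(49, 16) (J = Add(3, Pow(Pow(Add(-5, 9), -1), 2)) = Add(3, Pow(Pow(4, -1), 2)) = Add(3, Pow(Rational(1, 4), 2)) = Add(3, Rational(1, 16)) = Rational(49, 16) ≈ 3.0625)
Mul(J, Function('I')(Function('U')(0, 5))) = Mul(Rational(49, 16), -1) = Rational(-49, 16)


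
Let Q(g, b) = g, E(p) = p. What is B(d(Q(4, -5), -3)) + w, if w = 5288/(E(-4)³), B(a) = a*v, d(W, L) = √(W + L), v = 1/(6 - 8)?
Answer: -665/8 ≈ -83.125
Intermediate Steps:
v = -½ (v = 1/(-2) = -½ ≈ -0.50000)
d(W, L) = √(L + W)
B(a) = -a/2 (B(a) = a*(-½) = -a/2)
w = -661/8 (w = 5288/((-4)³) = 5288/(-64) = 5288*(-1/64) = -661/8 ≈ -82.625)
B(d(Q(4, -5), -3)) + w = -√(-3 + 4)/2 - 661/8 = -√1/2 - 661/8 = -½*1 - 661/8 = -½ - 661/8 = -665/8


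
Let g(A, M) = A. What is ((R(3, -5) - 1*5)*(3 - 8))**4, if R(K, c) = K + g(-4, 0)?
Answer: 810000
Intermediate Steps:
R(K, c) = -4 + K (R(K, c) = K - 4 = -4 + K)
((R(3, -5) - 1*5)*(3 - 8))**4 = (((-4 + 3) - 1*5)*(3 - 8))**4 = ((-1 - 5)*(-5))**4 = (-6*(-5))**4 = 30**4 = 810000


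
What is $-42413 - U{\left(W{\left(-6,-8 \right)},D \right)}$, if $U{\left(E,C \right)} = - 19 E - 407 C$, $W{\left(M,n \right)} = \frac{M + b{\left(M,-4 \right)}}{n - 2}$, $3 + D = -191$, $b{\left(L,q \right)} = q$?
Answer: $-121352$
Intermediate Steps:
$D = -194$ ($D = -3 - 191 = -194$)
$W{\left(M,n \right)} = \frac{-4 + M}{-2 + n}$ ($W{\left(M,n \right)} = \frac{M - 4}{n - 2} = \frac{-4 + M}{-2 + n}$)
$U{\left(E,C \right)} = - 407 C - 19 E$
$-42413 - U{\left(W{\left(-6,-8 \right)},D \right)} = -42413 - \left(\left(-407\right) \left(-194\right) - 19 \frac{-4 - 6}{-2 - 8}\right) = -42413 - \left(78958 - 19 \frac{1}{-10} \left(-10\right)\right) = -42413 - \left(78958 - 19 \left(\left(- \frac{1}{10}\right) \left(-10\right)\right)\right) = -42413 - \left(78958 - 19\right) = -42413 - 78939 = -121352$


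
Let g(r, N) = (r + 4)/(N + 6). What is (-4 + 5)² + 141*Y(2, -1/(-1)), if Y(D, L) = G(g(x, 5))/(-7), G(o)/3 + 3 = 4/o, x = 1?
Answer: -12232/35 ≈ -349.49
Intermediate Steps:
g(r, N) = (4 + r)/(6 + N)
G(o) = -9 + 12/o (G(o) = -9 + 3*(4/o) = -9 + 12/o)
Y(D, L) = -87/35 (Y(D, L) = (-9 + 12/(((4 + 1)/(6 + 5))))/(-7) = (-9 + 12/((5/11)))*(-⅐) = (-9 + 12/(((1/11)*5)))*(-⅐) = (-9 + 12/(5/11))*(-⅐) = (-9 + 12*(11/5))*(-⅐) = (-9 + 132/5)*(-⅐) = (87/5)*(-⅐) = -87/35)
(-4 + 5)² + 141*Y(2, -1/(-1)) = (-4 + 5)² + 141*(-87/35) = 1² - 12267/35 = 1 - 12267/35 = -12232/35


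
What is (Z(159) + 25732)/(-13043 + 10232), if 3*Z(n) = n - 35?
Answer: -77320/8433 ≈ -9.1687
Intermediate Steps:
Z(n) = -35/3 + n/3 (Z(n) = (n - 35)/3 = (-35 + n)/3 = -35/3 + n/3)
(Z(159) + 25732)/(-13043 + 10232) = ((-35/3 + (1/3)*159) + 25732)/(-13043 + 10232) = ((-35/3 + 53) + 25732)/(-2811) = (124/3 + 25732)*(-1/2811) = (77320/3)*(-1/2811) = -77320/8433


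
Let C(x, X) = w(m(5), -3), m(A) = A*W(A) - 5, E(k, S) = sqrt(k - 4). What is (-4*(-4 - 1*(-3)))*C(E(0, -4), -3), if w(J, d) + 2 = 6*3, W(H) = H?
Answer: 64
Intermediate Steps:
E(k, S) = sqrt(-4 + k)
m(A) = -5 + A**2 (m(A) = A*A - 5 = A**2 - 5 = -5 + A**2)
w(J, d) = 16 (w(J, d) = -2 + 6*3 = -2 + 18 = 16)
C(x, X) = 16
(-4*(-4 - 1*(-3)))*C(E(0, -4), -3) = -4*(-4 - 1*(-3))*16 = -4*(-4 + 3)*16 = -4*(-1)*16 = 4*16 = 64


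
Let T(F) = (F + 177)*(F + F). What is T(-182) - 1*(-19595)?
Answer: 21415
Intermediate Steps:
T(F) = 2*F*(177 + F) (T(F) = (177 + F)*(2*F) = 2*F*(177 + F))
T(-182) - 1*(-19595) = 2*(-182)*(177 - 182) - 1*(-19595) = 2*(-182)*(-5) + 19595 = 1820 + 19595 = 21415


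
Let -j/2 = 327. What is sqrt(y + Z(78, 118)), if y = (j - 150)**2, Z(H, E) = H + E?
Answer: 2*sqrt(161653) ≈ 804.12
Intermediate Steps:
j = -654 (j = -2*327 = -654)
Z(H, E) = E + H
y = 646416 (y = (-654 - 150)**2 = (-804)**2 = 646416)
sqrt(y + Z(78, 118)) = sqrt(646416 + (118 + 78)) = sqrt(646416 + 196) = sqrt(646612) = 2*sqrt(161653)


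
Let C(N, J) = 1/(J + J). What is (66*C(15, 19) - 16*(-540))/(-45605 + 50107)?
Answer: 164193/85538 ≈ 1.9195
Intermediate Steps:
C(N, J) = 1/(2*J)
(66*C(15, 19) - 16*(-540))/(-45605 + 50107) = (66*((½)/19) - 16*(-540))/(-45605 + 50107) = (66*((½)*(1/19)) + 8640)/4502 = (66*(1/38) + 8640)*(1/4502) = (33/19 + 8640)*(1/4502) = (164193/19)*(1/4502) = 164193/85538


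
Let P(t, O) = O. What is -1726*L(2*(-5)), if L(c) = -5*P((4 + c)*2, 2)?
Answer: 17260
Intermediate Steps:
L(c) = -10 (L(c) = -5*2 = -10)
-1726*L(2*(-5)) = -1726*(-10) = 17260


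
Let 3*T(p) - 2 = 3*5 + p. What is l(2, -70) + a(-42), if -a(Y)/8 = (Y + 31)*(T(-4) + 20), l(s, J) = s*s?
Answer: 6436/3 ≈ 2145.3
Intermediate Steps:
T(p) = 17/3 + p/3 (T(p) = ⅔ + (3*5 + p)/3 = ⅔ + (15 + p)/3 = ⅔ + (5 + p/3) = 17/3 + p/3)
l(s, J) = s²
a(Y) = -18104/3 - 584*Y/3 (a(Y) = -8*(Y + 31)*((17/3 + (⅓)*(-4)) + 20) = -8*(31 + Y)*((17/3 - 4/3) + 20) = -8*(31 + Y)*(13/3 + 20) = -8*(31 + Y)*73/3 = -8*(2263/3 + 73*Y/3) = -18104/3 - 584*Y/3)
l(2, -70) + a(-42) = 2² + (-18104/3 - 584/3*(-42)) = 4 + (-18104/3 + 8176) = 4 + 6424/3 = 6436/3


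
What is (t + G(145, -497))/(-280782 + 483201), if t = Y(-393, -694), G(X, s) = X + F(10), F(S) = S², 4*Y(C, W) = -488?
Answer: 41/67473 ≈ 0.00060765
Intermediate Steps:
Y(C, W) = -122 (Y(C, W) = (¼)*(-488) = -122)
G(X, s) = 100 + X (G(X, s) = X + 10² = X + 100 = 100 + X)
t = -122
(t + G(145, -497))/(-280782 + 483201) = (-122 + (100 + 145))/(-280782 + 483201) = (-122 + 245)/202419 = 123*(1/202419) = 41/67473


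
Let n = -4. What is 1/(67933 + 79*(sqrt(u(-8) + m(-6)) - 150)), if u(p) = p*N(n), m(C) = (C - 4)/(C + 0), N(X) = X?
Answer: 168249/9435278326 - 79*sqrt(303)/9435278326 ≈ 1.7686e-5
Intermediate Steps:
m(C) = (-4 + C)/C
u(p) = -4*p (u(p) = p*(-4) = -4*p)
1/(67933 + 79*(sqrt(u(-8) + m(-6)) - 150)) = 1/(67933 + 79*(sqrt(-4*(-8) + (-4 - 6)/(-6)) - 150)) = 1/(67933 + 79*(sqrt(32 - 1/6*(-10)) - 150)) = 1/(67933 + 79*(sqrt(32 + 5/3) - 150)) = 1/(67933 + 79*(sqrt(101/3) - 150)) = 1/(67933 + 79*(sqrt(303)/3 - 150)) = 1/(67933 + 79*(-150 + sqrt(303)/3)) = 1/(67933 + (-11850 + 79*sqrt(303)/3)) = 1/(56083 + 79*sqrt(303)/3)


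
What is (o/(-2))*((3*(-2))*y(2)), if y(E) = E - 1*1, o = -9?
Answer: -27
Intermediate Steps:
y(E) = -1 + E (y(E) = E - 1 = -1 + E)
(o/(-2))*((3*(-2))*y(2)) = (-9/(-2))*((3*(-2))*(-1 + 2)) = (-9*(-½))*(-6*1) = (9/2)*(-6) = -27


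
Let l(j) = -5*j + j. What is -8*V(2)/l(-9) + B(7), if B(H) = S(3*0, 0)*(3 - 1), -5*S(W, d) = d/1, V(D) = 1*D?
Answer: -4/9 ≈ -0.44444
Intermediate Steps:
V(D) = D
S(W, d) = -d/5 (S(W, d) = -d/(5*1) = -d/5)
l(j) = -4*j
B(H) = 0 (B(H) = (-1/5*0)*(3 - 1) = 0*2 = 0)
-8*V(2)/l(-9) + B(7) = -16/((-4*(-9))) + 0 = -16/36 + 0 = -8*1/18 + 0 = -4/9 + 0 = -4/9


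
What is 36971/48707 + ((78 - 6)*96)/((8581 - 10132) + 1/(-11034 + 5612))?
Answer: -1514477140015/409602636761 ≈ -3.6974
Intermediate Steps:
36971/48707 + ((78 - 6)*96)/((8581 - 10132) + 1/(-11034 + 5612)) = 36971*(1/48707) + (72*96)/(-1551 + 1/(-5422)) = 36971/48707 + 6912/(-1551 - 1/5422) = 36971/48707 + 6912/(-8409523/5422) = 36971/48707 + 6912*(-5422/8409523) = 36971/48707 - 37476864/8409523 = -1514477140015/409602636761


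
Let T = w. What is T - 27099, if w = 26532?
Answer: -567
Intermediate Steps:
T = 26532
T - 27099 = 26532 - 27099 = -567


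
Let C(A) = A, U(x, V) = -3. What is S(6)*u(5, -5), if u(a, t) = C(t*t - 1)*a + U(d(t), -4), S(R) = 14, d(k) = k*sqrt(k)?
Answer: 1638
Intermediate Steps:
d(k) = k**(3/2)
u(a, t) = -3 + a*(-1 + t**2) (u(a, t) = (t*t - 1)*a - 3 = (t**2 - 1)*a - 3 = (-1 + t**2)*a - 3 = a*(-1 + t**2) - 3 = -3 + a*(-1 + t**2))
S(6)*u(5, -5) = 14*(-3 + 5*(-1 + (-5)**2)) = 14*(-3 + 5*(-1 + 25)) = 14*(-3 + 5*24) = 14*(-3 + 120) = 14*117 = 1638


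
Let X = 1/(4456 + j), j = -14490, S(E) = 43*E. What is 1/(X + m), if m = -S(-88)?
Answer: 10034/37968655 ≈ 0.00026427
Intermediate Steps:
X = -1/10034 (X = 1/(4456 - 14490) = 1/(-10034) = -1/10034 ≈ -9.9661e-5)
m = 3784 (m = -43*(-88) = -1*(-3784) = 3784)
1/(X + m) = 1/(-1/10034 + 3784) = 1/(37968655/10034) = 10034/37968655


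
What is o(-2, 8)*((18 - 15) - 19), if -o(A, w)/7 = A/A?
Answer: 112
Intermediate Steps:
o(A, w) = -7 (o(A, w) = -7*A/A = -7*1 = -7)
o(-2, 8)*((18 - 15) - 19) = -7*((18 - 15) - 19) = -7*(3 - 19) = -7*(-16) = 112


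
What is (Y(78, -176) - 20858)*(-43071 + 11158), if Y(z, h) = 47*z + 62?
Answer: 546669690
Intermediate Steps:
Y(z, h) = 62 + 47*z
(Y(78, -176) - 20858)*(-43071 + 11158) = ((62 + 47*78) - 20858)*(-43071 + 11158) = ((62 + 3666) - 20858)*(-31913) = (3728 - 20858)*(-31913) = -17130*(-31913) = 546669690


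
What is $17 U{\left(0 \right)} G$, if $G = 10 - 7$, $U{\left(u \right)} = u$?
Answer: $0$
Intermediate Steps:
$G = 3$
$17 U{\left(0 \right)} G = 17 \cdot 0 \cdot 3 = 0 \cdot 3 = 0$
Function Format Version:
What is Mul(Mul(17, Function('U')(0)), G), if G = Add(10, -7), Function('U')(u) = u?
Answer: 0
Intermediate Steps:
G = 3
Mul(Mul(17, Function('U')(0)), G) = Mul(Mul(17, 0), 3) = Mul(0, 3) = 0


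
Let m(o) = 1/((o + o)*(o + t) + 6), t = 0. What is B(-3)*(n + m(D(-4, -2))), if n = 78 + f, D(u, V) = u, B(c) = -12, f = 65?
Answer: -32610/19 ≈ -1716.3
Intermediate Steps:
n = 143 (n = 78 + 65 = 143)
m(o) = 1/(6 + 2*o²) (m(o) = 1/((o + o)*(o + 0) + 6) = 1/((2*o)*o + 6) = 1/(2*o² + 6) = 1/(6 + 2*o²))
B(-3)*(n + m(D(-4, -2))) = -12*(143 + 1/(2*(3 + (-4)²))) = -12*(143 + 1/(2*(3 + 16))) = -12*(143 + (½)/19) = -12*(143 + (½)*(1/19)) = -12*(143 + 1/38) = -12*5435/38 = -32610/19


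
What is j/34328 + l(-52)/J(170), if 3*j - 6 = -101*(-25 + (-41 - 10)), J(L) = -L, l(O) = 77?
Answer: -1655957/4376820 ≈ -0.37835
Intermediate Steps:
j = 7682/3 (j = 2 + (-101*(-25 + (-41 - 10)))/3 = 2 + (-101*(-25 - 51))/3 = 2 + (-101*(-76))/3 = 2 + (⅓)*7676 = 2 + 7676/3 = 7682/3 ≈ 2560.7)
j/34328 + l(-52)/J(170) = (7682/3)/34328 + 77/((-1*170)) = (7682/3)*(1/34328) + 77/(-170) = 3841/51492 + 77*(-1/170) = 3841/51492 - 77/170 = -1655957/4376820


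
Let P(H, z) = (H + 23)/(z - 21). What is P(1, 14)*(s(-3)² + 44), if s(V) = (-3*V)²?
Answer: -158520/7 ≈ -22646.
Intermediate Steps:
s(V) = 9*V²
P(H, z) = (23 + H)/(-21 + z)
P(1, 14)*(s(-3)² + 44) = ((23 + 1)/(-21 + 14))*((9*(-3)²)² + 44) = (24/(-7))*((9*9)² + 44) = (-⅐*24)*(81² + 44) = -24*(6561 + 44)/7 = -24/7*6605 = -158520/7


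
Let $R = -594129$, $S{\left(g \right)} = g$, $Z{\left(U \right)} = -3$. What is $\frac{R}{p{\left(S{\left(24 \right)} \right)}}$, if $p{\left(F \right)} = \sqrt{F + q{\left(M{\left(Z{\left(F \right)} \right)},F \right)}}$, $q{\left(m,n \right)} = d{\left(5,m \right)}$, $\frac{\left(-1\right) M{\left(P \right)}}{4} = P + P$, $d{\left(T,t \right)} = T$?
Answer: $- \frac{594129 \sqrt{29}}{29} \approx -1.1033 \cdot 10^{5}$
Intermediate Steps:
$M{\left(P \right)} = - 8 P$ ($M{\left(P \right)} = - 4 \left(P + P\right) = - 4 \cdot 2 P = - 8 P$)
$q{\left(m,n \right)} = 5$
$p{\left(F \right)} = \sqrt{5 + F}$ ($p{\left(F \right)} = \sqrt{F + 5} = \sqrt{5 + F}$)
$\frac{R}{p{\left(S{\left(24 \right)} \right)}} = - \frac{594129}{\sqrt{5 + 24}} = - \frac{594129}{\sqrt{29}} = - 594129 \frac{\sqrt{29}}{29} = - \frac{594129 \sqrt{29}}{29}$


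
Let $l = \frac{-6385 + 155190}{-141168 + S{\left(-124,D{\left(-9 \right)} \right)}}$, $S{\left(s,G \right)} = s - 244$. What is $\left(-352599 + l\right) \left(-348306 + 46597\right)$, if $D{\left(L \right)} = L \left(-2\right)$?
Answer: $\frac{15056968932585121}{141536} \approx 1.0638 \cdot 10^{11}$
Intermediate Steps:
$D{\left(L \right)} = - 2 L$
$S{\left(s,G \right)} = -244 + s$ ($S{\left(s,G \right)} = s - 244 = -244 + s$)
$l = - \frac{148805}{141536}$ ($l = \frac{-6385 + 155190}{-141168 - 368} = \frac{148805}{-141168 - 368} = \frac{148805}{-141536} = 148805 \left(- \frac{1}{141536}\right) = - \frac{148805}{141536} \approx -1.0514$)
$\left(-352599 + l\right) \left(-348306 + 46597\right) = \left(-352599 - \frac{148805}{141536}\right) \left(-348306 + 46597\right) = \left(- \frac{49905600869}{141536}\right) \left(-301709\right) = \frac{15056968932585121}{141536}$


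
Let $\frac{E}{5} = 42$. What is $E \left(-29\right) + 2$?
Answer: $-6088$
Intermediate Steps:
$E = 210$ ($E = 5 \cdot 42 = 210$)
$E \left(-29\right) + 2 = 210 \left(-29\right) + 2 = -6090 + 2 = -6088$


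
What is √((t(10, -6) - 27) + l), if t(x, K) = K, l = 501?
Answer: 6*√13 ≈ 21.633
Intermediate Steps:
√((t(10, -6) - 27) + l) = √((-6 - 27) + 501) = √(-33 + 501) = √468 = 6*√13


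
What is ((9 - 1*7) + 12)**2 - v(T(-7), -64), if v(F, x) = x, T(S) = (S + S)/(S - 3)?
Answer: 260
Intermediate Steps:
T(S) = 2*S/(-3 + S) (T(S) = (2*S)/(-3 + S) = 2*S/(-3 + S))
((9 - 1*7) + 12)**2 - v(T(-7), -64) = ((9 - 1*7) + 12)**2 - 1*(-64) = ((9 - 7) + 12)**2 + 64 = (2 + 12)**2 + 64 = 14**2 + 64 = 196 + 64 = 260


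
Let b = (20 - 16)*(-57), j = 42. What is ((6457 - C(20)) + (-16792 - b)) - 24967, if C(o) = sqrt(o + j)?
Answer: -35074 - sqrt(62) ≈ -35082.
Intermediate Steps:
C(o) = sqrt(42 + o) (C(o) = sqrt(o + 42) = sqrt(42 + o))
b = -228 (b = 4*(-57) = -228)
((6457 - C(20)) + (-16792 - b)) - 24967 = ((6457 - sqrt(42 + 20)) + (-16792 - 1*(-228))) - 24967 = ((6457 - sqrt(62)) + (-16792 + 228)) - 24967 = ((6457 - sqrt(62)) - 16564) - 24967 = (-10107 - sqrt(62)) - 24967 = -35074 - sqrt(62)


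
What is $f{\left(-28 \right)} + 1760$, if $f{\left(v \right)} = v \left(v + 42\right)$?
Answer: $1368$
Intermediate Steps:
$f{\left(v \right)} = v \left(42 + v\right)$
$f{\left(-28 \right)} + 1760 = - 28 \left(42 - 28\right) + 1760 = \left(-28\right) 14 + 1760 = -392 + 1760 = 1368$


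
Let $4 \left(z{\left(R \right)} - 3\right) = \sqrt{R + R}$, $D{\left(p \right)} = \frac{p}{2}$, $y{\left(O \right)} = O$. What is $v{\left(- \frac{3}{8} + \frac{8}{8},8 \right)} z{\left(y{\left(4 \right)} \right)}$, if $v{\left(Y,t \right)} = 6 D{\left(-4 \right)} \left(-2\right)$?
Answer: $72 + 12 \sqrt{2} \approx 88.971$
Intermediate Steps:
$D{\left(p \right)} = \frac{p}{2}$ ($D{\left(p \right)} = p \frac{1}{2} = \frac{p}{2}$)
$v{\left(Y,t \right)} = 24$ ($v{\left(Y,t \right)} = 6 \cdot \frac{1}{2} \left(-4\right) \left(-2\right) = 6 \left(-2\right) \left(-2\right) = \left(-12\right) \left(-2\right) = 24$)
$z{\left(R \right)} = 3 + \frac{\sqrt{2} \sqrt{R}}{4}$ ($z{\left(R \right)} = 3 + \frac{\sqrt{R + R}}{4} = 3 + \frac{\sqrt{2 R}}{4} = 3 + \frac{\sqrt{2} \sqrt{R}}{4}$)
$v{\left(- \frac{3}{8} + \frac{8}{8},8 \right)} z{\left(y{\left(4 \right)} \right)} = 24 \left(3 + \frac{\sqrt{2} \sqrt{4}}{4}\right) = 24 \left(3 + \frac{1}{4} \sqrt{2} \cdot 2\right) = 24 \left(3 + \frac{\sqrt{2}}{2}\right) = 72 + 12 \sqrt{2}$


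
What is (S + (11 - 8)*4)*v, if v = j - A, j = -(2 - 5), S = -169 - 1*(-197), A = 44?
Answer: -1640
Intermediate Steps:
S = 28 (S = -169 + 197 = 28)
j = 3 (j = -1*(-3) = 3)
v = -41 (v = 3 - 1*44 = 3 - 44 = -41)
(S + (11 - 8)*4)*v = (28 + (11 - 8)*4)*(-41) = (28 + 3*4)*(-41) = (28 + 12)*(-41) = 40*(-41) = -1640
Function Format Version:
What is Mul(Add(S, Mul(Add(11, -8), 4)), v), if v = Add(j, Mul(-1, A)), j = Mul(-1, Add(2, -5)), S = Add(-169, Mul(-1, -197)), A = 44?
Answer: -1640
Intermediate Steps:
S = 28 (S = Add(-169, 197) = 28)
j = 3 (j = Mul(-1, -3) = 3)
v = -41 (v = Add(3, Mul(-1, 44)) = Add(3, -44) = -41)
Mul(Add(S, Mul(Add(11, -8), 4)), v) = Mul(Add(28, Mul(Add(11, -8), 4)), -41) = Mul(Add(28, Mul(3, 4)), -41) = Mul(Add(28, 12), -41) = Mul(40, -41) = -1640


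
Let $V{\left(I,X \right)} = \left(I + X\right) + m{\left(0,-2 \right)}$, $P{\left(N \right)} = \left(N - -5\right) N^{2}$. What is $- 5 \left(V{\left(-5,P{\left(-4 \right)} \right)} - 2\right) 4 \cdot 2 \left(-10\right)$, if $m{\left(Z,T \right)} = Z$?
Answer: $3600$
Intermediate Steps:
$P{\left(N \right)} = N^{2} \left(5 + N\right)$ ($P{\left(N \right)} = \left(N + 5\right) N^{2} = \left(5 + N\right) N^{2} = N^{2} \left(5 + N\right)$)
$V{\left(I,X \right)} = I + X$ ($V{\left(I,X \right)} = \left(I + X\right) + 0 = I + X$)
$- 5 \left(V{\left(-5,P{\left(-4 \right)} \right)} - 2\right) 4 \cdot 2 \left(-10\right) = - 5 \left(\left(-5 + \left(-4\right)^{2} \left(5 - 4\right)\right) - 2\right) 4 \cdot 2 \left(-10\right) = - 5 \left(\left(-5 + 16 \cdot 1\right) - 2\right) 4 \left(-20\right) = - 5 \left(\left(-5 + 16\right) - 2\right) 4 \left(-20\right) = - 5 \left(11 - 2\right) 4 \left(-20\right) = \left(-5\right) 9 \cdot 4 \left(-20\right) = \left(-45\right) 4 \left(-20\right) = \left(-180\right) \left(-20\right) = 3600$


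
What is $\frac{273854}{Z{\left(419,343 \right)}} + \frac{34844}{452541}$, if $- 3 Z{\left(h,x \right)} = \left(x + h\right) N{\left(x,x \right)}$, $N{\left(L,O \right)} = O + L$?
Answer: $- \frac{8418486077}{5632325286} \approx -1.4947$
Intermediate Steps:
$N{\left(L,O \right)} = L + O$
$Z{\left(h,x \right)} = - \frac{2 x \left(h + x\right)}{3}$ ($Z{\left(h,x \right)} = - \frac{\left(x + h\right) \left(x + x\right)}{3} = - \frac{\left(h + x\right) 2 x}{3} = - \frac{2 x \left(h + x\right)}{3}$)
$\frac{273854}{Z{\left(419,343 \right)}} + \frac{34844}{452541} = \frac{273854}{\left(- \frac{2}{3}\right) 343 \left(419 + 343\right)} + \frac{34844}{452541} = \frac{273854}{\left(- \frac{2}{3}\right) 343 \cdot 762} + 34844 \cdot \frac{1}{452541} = \frac{273854}{-174244} + \frac{34844}{452541} = 273854 \left(- \frac{1}{174244}\right) + \frac{34844}{452541} = - \frac{19561}{12446} + \frac{34844}{452541} = - \frac{8418486077}{5632325286}$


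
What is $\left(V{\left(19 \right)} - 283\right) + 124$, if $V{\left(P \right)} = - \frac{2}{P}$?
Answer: $- \frac{3023}{19} \approx -159.11$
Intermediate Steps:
$\left(V{\left(19 \right)} - 283\right) + 124 = \left(- \frac{2}{19} - 283\right) + 124 = - \frac{5379}{19} + 124 = - \frac{3023}{19}$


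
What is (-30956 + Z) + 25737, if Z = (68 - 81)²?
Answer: -5050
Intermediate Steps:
Z = 169 (Z = (-13)² = 169)
(-30956 + Z) + 25737 = (-30956 + 169) + 25737 = -30787 + 25737 = -5050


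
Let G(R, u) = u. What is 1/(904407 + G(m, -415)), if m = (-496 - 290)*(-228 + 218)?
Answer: 1/903992 ≈ 1.1062e-6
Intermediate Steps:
m = 7860 (m = -786*(-10) = 7860)
1/(904407 + G(m, -415)) = 1/(904407 - 415) = 1/903992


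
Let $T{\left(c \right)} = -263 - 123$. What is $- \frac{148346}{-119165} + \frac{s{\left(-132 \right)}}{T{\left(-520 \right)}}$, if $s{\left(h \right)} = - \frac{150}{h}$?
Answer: $\frac{1256775107}{1011949180} \approx 1.2419$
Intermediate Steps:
$T{\left(c \right)} = -386$ ($T{\left(c \right)} = -263 - 123 = -386$)
$- \frac{148346}{-119165} + \frac{s{\left(-132 \right)}}{T{\left(-520 \right)}} = - \frac{148346}{-119165} + \frac{\left(-150\right) \frac{1}{-132}}{-386} = \left(-148346\right) \left(- \frac{1}{119165}\right) + \left(-150\right) \left(- \frac{1}{132}\right) \left(- \frac{1}{386}\right) = \frac{148346}{119165} + \frac{25}{22} \left(- \frac{1}{386}\right) = \frac{148346}{119165} - \frac{25}{8492} = \frac{1256775107}{1011949180}$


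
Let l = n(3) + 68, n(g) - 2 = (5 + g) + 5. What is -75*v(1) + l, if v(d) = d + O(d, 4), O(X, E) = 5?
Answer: -367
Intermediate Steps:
n(g) = 12 + g (n(g) = 2 + ((5 + g) + 5) = 2 + (10 + g) = 12 + g)
l = 83 (l = (12 + 3) + 68 = 15 + 68 = 83)
v(d) = 5 + d (v(d) = d + 5 = 5 + d)
-75*v(1) + l = -75*(5 + 1) + 83 = -75*6 + 83 = -450 + 83 = -367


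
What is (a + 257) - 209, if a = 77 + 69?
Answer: 194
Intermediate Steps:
a = 146
(a + 257) - 209 = (146 + 257) - 209 = 403 - 209 = 194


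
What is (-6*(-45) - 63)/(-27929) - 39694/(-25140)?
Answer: 551704873/351067530 ≈ 1.5715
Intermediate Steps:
(-6*(-45) - 63)/(-27929) - 39694/(-25140) = (270 - 63)*(-1/27929) - 39694*(-1/25140) = 207*(-1/27929) + 19847/12570 = -207/27929 + 19847/12570 = 551704873/351067530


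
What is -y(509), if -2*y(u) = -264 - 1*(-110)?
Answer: -77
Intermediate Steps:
y(u) = 77 (y(u) = -(-264 - 1*(-110))/2 = -(-264 + 110)/2 = -1/2*(-154) = 77)
-y(509) = -1*77 = -77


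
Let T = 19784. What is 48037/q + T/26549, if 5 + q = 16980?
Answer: 1611167713/450669275 ≈ 3.5751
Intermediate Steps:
q = 16975 (q = -5 + 16980 = 16975)
48037/q + T/26549 = 48037/16975 + 19784/26549 = 1611167713/450669275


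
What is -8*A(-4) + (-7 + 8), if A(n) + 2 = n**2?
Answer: -111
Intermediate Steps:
A(n) = -2 + n**2
-8*A(-4) + (-7 + 8) = -8*(-2 + (-4)**2) + (-7 + 8) = -8*(-2 + 16) + 1 = -8*14 + 1 = -112 + 1 = -111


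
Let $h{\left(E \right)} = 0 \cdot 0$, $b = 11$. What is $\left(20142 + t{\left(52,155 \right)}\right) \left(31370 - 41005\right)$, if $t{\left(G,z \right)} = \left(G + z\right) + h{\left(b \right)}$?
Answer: $-196062615$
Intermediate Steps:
$h{\left(E \right)} = 0$
$t{\left(G,z \right)} = G + z$ ($t{\left(G,z \right)} = \left(G + z\right) + 0 = G + z$)
$\left(20142 + t{\left(52,155 \right)}\right) \left(31370 - 41005\right) = \left(20142 + \left(52 + 155\right)\right) \left(31370 - 41005\right) = \left(20142 + 207\right) \left(-9635\right) = 20349 \left(-9635\right) = -196062615$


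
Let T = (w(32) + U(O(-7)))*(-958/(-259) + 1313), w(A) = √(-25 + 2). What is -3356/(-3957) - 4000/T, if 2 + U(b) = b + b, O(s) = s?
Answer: 5132014988/5019901641 + 41440*I*√23/3805839 ≈ 1.0223 + 0.05222*I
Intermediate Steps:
w(A) = I*√23 (w(A) = √(-23) = I*√23)
U(b) = -2 + 2*b (U(b) = -2 + (b + b) = -2 + 2*b)
T = -5456400/259 + 341025*I*√23/259 (T = (I*√23 + (-2 + 2*(-7)))*(-958/(-259) + 1313) = (I*√23 + (-2 - 14))*(-958*(-1/259) + 1313) = (I*√23 - 16)*(958/259 + 1313) = (-16 + I*√23)*(341025/259) = -5456400/259 + 341025*I*√23/259 ≈ -21067.0 + 6314.7*I)
-3356/(-3957) - 4000/T = -3356/(-3957) - 4000/(-5456400/259 + 341025*I*√23/259) = -3356*(-1/3957) - 4000/(-5456400/259 + 341025*I*√23/259) = 3356/3957 - 4000/(-5456400/259 + 341025*I*√23/259)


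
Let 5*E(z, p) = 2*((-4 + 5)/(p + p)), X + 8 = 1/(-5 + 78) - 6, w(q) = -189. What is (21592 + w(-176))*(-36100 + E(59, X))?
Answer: -3944371133919/5105 ≈ -7.7265e+8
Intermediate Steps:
X = -1021/73 (X = -8 + (1/(-5 + 78) - 6) = -8 + (1/73 - 6) = -8 - 437/73 = -1021/73 ≈ -13.986)
E(z, p) = 1/(5*p) (E(z, p) = (2*((-4 + 5)/(p + p)))/5 = (2*(1/(2*p)))/5 = 1/(5*p))
(21592 + w(-176))*(-36100 + E(59, X)) = (21592 - 189)*(-36100 + 1/(5*(-1021/73))) = 21403*(-36100 + (1/5)*(-73/1021)) = 21403*(-36100 - 73/5105) = 21403*(-184290573/5105) = -3944371133919/5105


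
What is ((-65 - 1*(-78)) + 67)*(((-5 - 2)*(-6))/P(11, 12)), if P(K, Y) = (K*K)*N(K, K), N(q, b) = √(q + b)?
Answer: 1680*√22/1331 ≈ 5.9203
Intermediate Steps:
N(q, b) = √(b + q)
P(K, Y) = √2*K^(5/2) (P(K, Y) = (K*K)*√(K + K) = K²*√(2*K) = K²*(√2*√K) = √2*K^(5/2))
((-65 - 1*(-78)) + 67)*(((-5 - 2)*(-6))/P(11, 12)) = ((-65 - 1*(-78)) + 67)*(((-5 - 2)*(-6))/((√2*11^(5/2)))) = ((-65 + 78) + 67)*((-7*(-6))/((√2*(121*√11)))) = (13 + 67)*(42/((121*√22))) = 80*(42*(√22/2662)) = 80*(21*√22/1331) = 1680*√22/1331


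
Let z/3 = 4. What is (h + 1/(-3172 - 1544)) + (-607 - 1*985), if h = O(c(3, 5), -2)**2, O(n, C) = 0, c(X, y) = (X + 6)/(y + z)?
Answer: -7507873/4716 ≈ -1592.0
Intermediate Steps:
z = 12 (z = 3*4 = 12)
c(X, y) = (6 + X)/(12 + y) (c(X, y) = (X + 6)/(y + 12) = (6 + X)/(12 + y))
h = 0 (h = 0**2 = 0)
(h + 1/(-3172 - 1544)) + (-607 - 1*985) = (0 + 1/(-3172 - 1544)) + (-607 - 1*985) = (0 + 1/(-4716)) + (-607 - 985) = (0 - 1/4716) - 1592 = -1/4716 - 1592 = -7507873/4716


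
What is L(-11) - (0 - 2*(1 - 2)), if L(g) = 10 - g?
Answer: 19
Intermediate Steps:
L(-11) - (0 - 2*(1 - 2)) = (10 - 1*(-11)) - (0 - 2*(1 - 2)) = (10 + 11) - (0 - 2*(-1)) = 21 - (0 + 2) = 21 - 1*2 = 21 - 2 = 19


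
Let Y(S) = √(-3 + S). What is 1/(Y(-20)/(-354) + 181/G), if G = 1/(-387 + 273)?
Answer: -2585770344/53354785278119 + 354*I*√23/53354785278119 ≈ -4.8464e-5 + 3.182e-11*I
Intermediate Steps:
G = -1/114 (G = 1/(-114) = -1/114 ≈ -0.0087719)
1/(Y(-20)/(-354) + 181/G) = 1/(√(-3 - 20)/(-354) + 181/(-1/114)) = 1/(√(-23)*(-1/354) + 181*(-114)) = 1/((I*√23)*(-1/354) - 20634) = 1/(-I*√23/354 - 20634) = 1/(-20634 - I*√23/354)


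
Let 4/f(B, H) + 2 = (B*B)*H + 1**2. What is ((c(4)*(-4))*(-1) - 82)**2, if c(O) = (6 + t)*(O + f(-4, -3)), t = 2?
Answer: 4519876/2401 ≈ 1882.5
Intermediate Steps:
f(B, H) = 4/(-1 + H*B**2) (f(B, H) = 4/(-2 + ((B*B)*H + 1**2)) = 4/(-2 + (B**2*H + 1)) = 4/(-2 + (H*B**2 + 1)) = 4/(-2 + (1 + H*B**2)) = 4/(-1 + H*B**2))
c(O) = -32/49 + 8*O (c(O) = (6 + 2)*(O + 4/(-1 - 3*(-4)**2)) = 8*(O + 4/(-1 - 3*16)) = 8*(O + 4/(-1 - 48)) = 8*(O + 4/(-49)) = 8*(O + 4*(-1/49)) = 8*(O - 4/49) = 8*(-4/49 + O) = -32/49 + 8*O)
((c(4)*(-4))*(-1) - 82)**2 = (((-32/49 + 8*4)*(-4))*(-1) - 82)**2 = (((-32/49 + 32)*(-4))*(-1) - 82)**2 = (((1536/49)*(-4))*(-1) - 82)**2 = (-6144/49*(-1) - 82)**2 = (6144/49 - 82)**2 = (2126/49)**2 = 4519876/2401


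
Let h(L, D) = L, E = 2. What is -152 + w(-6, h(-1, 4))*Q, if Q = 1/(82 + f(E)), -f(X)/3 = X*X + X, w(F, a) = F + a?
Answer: -9735/64 ≈ -152.11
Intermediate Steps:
f(X) = -3*X - 3*X² (f(X) = -3*(X*X + X) = -3*(X² + X) = -3*(X + X²) = -3*X - 3*X²)
Q = 1/64 (Q = 1/(82 - 3*2*(1 + 2)) = 1/(82 - 3*2*3) = 1/(82 - 18) = 1/64 ≈ 0.015625)
-152 + w(-6, h(-1, 4))*Q = -152 + (-6 - 1)*(1/64) = -152 - 7*1/64 = -152 - 7/64 = -9735/64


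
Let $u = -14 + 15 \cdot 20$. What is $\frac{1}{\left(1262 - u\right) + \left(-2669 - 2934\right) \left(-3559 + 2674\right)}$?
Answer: $\frac{1}{4959631} \approx 2.0163 \cdot 10^{-7}$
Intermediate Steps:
$u = 286$ ($u = -14 + 300 = 286$)
$\frac{1}{\left(1262 - u\right) + \left(-2669 - 2934\right) \left(-3559 + 2674\right)} = \frac{1}{\left(1262 - 286\right) + \left(-2669 - 2934\right) \left(-3559 + 2674\right)} = \frac{1}{\left(1262 - 286\right) - -4958655} = \frac{1}{976 + 4958655} = \frac{1}{4959631}$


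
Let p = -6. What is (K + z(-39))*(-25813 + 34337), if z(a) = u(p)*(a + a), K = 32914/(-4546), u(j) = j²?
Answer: -54545425484/2273 ≈ -2.3997e+7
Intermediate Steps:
K = -16457/2273 (K = 32914*(-1/4546) = -16457/2273 ≈ -7.2402)
z(a) = 72*a (z(a) = (-6)²*(a + a) = 36*(2*a) = 72*a)
(K + z(-39))*(-25813 + 34337) = (-16457/2273 + 72*(-39))*(-25813 + 34337) = (-16457/2273 - 2808)*8524 = -6399041/2273*8524 = -54545425484/2273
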